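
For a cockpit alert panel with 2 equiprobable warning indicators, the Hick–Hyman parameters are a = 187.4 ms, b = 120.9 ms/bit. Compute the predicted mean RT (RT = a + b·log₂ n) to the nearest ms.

308 ms

log₂(2) = 1 bits, so RT = 187.4 + 120.9 × 1 ≈ 308.300 ms.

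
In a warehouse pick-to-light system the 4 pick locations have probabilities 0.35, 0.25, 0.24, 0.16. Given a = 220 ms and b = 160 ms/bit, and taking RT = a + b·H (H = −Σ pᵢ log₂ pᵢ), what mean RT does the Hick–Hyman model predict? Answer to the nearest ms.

H = 0.35·log₂(1/0.35) + 0.25·log₂(1/0.25) + 0.24·log₂(1/0.24) + 0.16·log₂(1/0.16) = 1.9473 bits.
RT = 220 + 160 × 1.9473 = 531.56 ms.

532 ms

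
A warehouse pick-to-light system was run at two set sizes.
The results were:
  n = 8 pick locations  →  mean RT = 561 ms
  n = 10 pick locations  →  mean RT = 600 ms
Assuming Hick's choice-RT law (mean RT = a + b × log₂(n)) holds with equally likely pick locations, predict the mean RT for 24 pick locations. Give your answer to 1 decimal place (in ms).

753.0 ms

Solve the two-equation system in a and b:
  b = (600 − 561) / (log₂ 10 − log₂ 8) = 39 / (3.3219 − 3) = 121.145 ms/bit
  a = 561 − 121.145 × 3 = 197.565 ms
Then RT(24) = 197.565 + 121.145 × log₂ 24 = 197.565 + 121.145 × 4.5850 ≈ 753.010 ms.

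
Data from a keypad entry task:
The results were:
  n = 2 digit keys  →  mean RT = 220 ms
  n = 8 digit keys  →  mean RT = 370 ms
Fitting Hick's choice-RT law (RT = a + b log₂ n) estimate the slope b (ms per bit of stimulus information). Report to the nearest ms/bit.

Slope: b = (370 − 220) / (log₂ 8 − log₂ 2) = 150/2.0000 = 75 ms/bit.

75 ms/bit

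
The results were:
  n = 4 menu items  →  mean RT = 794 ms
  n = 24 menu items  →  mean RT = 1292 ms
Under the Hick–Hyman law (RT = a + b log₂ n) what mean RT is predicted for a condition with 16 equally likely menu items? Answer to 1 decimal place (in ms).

With log₂ n on the abscissa the relation is linear; from the two conditions:
  b = (1292 − 794) / (log₂ 24 − log₂ 4) = 498 / (4.5850 − 2) = 192.653 ms/bit
  a = 794 − 192.653 × 2 = 408.695 ms
Then RT(16) = 408.695 + 192.653 × log₂ 16 = 408.695 + 192.653 × 4 ≈ 1179.305 ms.

1179.3 ms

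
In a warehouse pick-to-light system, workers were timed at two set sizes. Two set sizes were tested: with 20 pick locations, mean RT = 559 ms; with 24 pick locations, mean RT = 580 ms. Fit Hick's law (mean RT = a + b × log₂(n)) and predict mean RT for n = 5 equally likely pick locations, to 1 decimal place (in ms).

Solve the two-equation system in a and b:
  b = (580 − 559) / (log₂ 24 − log₂ 20) = 21 / (4.5850 − 4.3219) = 79.837 ms/bit
  a = 559 − 79.837 × 4.3219 = 213.948 ms
Then RT(5) = 213.948 + 79.837 × log₂ 5 = 213.948 + 79.837 × 2.3219 ≈ 399.325 ms.

399.3 ms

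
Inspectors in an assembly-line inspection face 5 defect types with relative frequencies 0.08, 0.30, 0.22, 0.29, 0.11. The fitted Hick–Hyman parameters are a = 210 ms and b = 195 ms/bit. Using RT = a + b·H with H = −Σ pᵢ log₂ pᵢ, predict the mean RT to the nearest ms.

631 ms

H = 0.08·log₂(1/0.08) + 0.30·log₂(1/0.30) + 0.22·log₂(1/0.22) + 0.29·log₂(1/0.29) + 0.11·log₂(1/0.11) = 2.1614 bits.
RT = 210 + 195 × 2.1614 = 631.47 ms.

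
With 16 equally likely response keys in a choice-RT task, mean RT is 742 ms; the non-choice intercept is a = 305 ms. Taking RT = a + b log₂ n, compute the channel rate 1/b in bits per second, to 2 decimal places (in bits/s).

b = (742 − 305)/log₂ 16 = 437/4 = 109.250 ms per bit = 0.10925 s/bit; the reciprocal is 9.153 bits/s.

9.15 bits/s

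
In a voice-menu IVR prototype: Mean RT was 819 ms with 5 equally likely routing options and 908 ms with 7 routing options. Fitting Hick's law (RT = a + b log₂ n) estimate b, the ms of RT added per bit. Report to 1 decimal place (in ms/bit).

183.3 ms/bit

b = (RT₂ − RT₁)/(log₂ n₂ − log₂ n₁) = (908 − 819)/(2.8074 − 2.3219) = 183.344 ms/bit.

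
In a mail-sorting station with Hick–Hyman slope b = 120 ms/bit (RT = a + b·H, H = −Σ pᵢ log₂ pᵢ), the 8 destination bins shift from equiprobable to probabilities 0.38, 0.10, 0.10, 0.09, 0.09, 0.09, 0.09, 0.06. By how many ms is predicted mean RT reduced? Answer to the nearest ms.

37 ms

Equiprobable entropy H₀ = log₂ 8 = 3.0000 bits.
Skewed entropy H = −Σ pᵢ log₂ pᵢ = 2.6890 bits.
ΔRT = b·(H₀ − H) = 120 × 0.3110 = 37.32 ms.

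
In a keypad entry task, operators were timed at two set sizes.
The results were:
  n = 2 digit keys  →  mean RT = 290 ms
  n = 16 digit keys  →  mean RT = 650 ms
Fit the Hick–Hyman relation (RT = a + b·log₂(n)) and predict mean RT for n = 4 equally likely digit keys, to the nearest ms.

RT is linear in log₂ n, so two points fix the line:
  b = (650 − 290) / (log₂ 16 − log₂ 2) = 360 / (4 − 1) = 120 ms/bit
  a = 290 − 120 × 1 = 170 ms
Then RT(4) = 170 + 120 × log₂ 4 = 170 + 120 × 2 ≈ 410.000 ms.

410 ms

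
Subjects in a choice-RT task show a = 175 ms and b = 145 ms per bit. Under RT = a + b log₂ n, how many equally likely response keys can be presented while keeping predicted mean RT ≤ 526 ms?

145·log₂ n ≤ 526 − 175 = 351, giving log₂ n ≤ 2.4207 and n ≤ 5.354. The largest whole number is 5.

5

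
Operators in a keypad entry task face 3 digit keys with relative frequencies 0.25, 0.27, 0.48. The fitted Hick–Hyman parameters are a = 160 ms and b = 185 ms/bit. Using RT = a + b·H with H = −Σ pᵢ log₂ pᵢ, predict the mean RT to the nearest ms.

441 ms

H = 0.25·log₂(1/0.25) + 0.27·log₂(1/0.27) + 0.48·log₂(1/0.48) = 1.5183 bits.
RT = 160 + 185 × 1.5183 = 440.88 ms.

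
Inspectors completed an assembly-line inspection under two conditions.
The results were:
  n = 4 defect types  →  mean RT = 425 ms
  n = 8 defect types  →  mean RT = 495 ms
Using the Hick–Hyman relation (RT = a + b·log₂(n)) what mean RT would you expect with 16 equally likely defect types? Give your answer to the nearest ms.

565 ms

RT is linear in log₂ n, so two points fix the line:
  b = (495 − 425) / (log₂ 8 − log₂ 4) = 70 / (3 − 2) = 70 ms/bit
  a = 425 − 70 × 2 = 285 ms
Then RT(16) = 285 + 70 × log₂ 16 = 285 + 70 × 4 ≈ 565.000 ms.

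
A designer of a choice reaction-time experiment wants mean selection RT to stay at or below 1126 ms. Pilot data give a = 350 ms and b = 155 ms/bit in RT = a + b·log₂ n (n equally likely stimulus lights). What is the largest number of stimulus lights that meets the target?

32

155·log₂ n ≤ 1126 − 350 = 776, giving log₂ n ≤ 5.0065 and n ≤ 32.143. The largest whole number is 32.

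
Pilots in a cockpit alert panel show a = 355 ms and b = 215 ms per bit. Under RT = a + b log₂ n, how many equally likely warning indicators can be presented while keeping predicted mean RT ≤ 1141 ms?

Set 355 + 215·log₂ n ≤ 1141 → log₂ n ≤ (1141 − 355)/215 = 3.6558.
So n ≤ 2^3.6558 = 12.604; the largest integer n is 12.

12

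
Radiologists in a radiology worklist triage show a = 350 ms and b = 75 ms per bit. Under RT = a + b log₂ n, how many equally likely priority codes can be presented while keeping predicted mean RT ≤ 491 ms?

Information budget: (491 − 350)/75 = 1.8800 bits, so n ≤ 2^1.8800 = 3.681 → at most 3.

3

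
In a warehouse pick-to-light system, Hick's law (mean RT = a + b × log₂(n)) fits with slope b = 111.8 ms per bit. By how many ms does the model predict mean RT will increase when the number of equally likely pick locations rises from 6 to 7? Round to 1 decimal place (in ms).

24.9 ms

ΔRT = (a + b log₂ n₂) − (a + b log₂ n₁) = b·(log₂ n₂ − log₂ n₁).
log₂(7) − log₂(6) = 2.8074 − 2.5850 = 0.2224.
ΔRT = 111.8 × 0.2224 = 24.863 ms.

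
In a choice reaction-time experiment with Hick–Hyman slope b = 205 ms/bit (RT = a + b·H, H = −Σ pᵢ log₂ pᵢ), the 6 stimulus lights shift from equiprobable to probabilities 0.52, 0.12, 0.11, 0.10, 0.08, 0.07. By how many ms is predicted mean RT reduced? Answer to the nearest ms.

99 ms

The RT saving is b·ΔH. Equiprobable H₀ = log₂(6) = 2.5850 bits; with the given probabilities H = 2.1002 bits.
b·(H₀ − H) = 205 × (2.5850 − 2.1002) = 99.38 ms.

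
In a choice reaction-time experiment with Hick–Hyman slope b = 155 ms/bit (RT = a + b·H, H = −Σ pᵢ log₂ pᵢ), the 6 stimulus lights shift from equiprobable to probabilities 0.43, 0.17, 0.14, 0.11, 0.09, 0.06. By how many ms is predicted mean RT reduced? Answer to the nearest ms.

Equiprobable entropy H₀ = log₂ 6 = 2.5850 bits.
Skewed entropy H = −Σ pᵢ log₂ pᵢ = 2.2617 bits.
ΔRT = b·(H₀ − H) = 155 × 0.3232 = 50.10 ms.

50 ms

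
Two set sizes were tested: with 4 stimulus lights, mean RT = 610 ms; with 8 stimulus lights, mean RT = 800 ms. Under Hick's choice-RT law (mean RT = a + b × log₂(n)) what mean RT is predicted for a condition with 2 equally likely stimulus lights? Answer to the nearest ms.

Fit slope and intercept:
  b = (800 − 610) / (log₂ 8 − log₂ 4) = 190 / (3 − 2) = 190 ms/bit
  a = 610 − 190 × 2 = 230 ms
Then RT(2) = 230 + 190 × log₂ 2 = 230 + 190 × 1 ≈ 420.000 ms.

420 ms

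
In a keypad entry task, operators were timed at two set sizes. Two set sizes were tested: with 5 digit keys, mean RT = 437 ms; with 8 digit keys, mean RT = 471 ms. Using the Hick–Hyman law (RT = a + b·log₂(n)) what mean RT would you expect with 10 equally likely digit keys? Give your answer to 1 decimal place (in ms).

487.1 ms

RT is linear in log₂ n, so two points fix the line:
  b = (471 − 437) / (log₂ 8 − log₂ 5) = 34 / (3 − 2.3219) = 50.142 ms/bit
  a = 437 − 50.142 × 2.3219 = 320.573 ms
Then RT(10) = 320.573 + 50.142 × log₂ 10 = 320.573 + 50.142 × 3.3219 ≈ 487.142 ms.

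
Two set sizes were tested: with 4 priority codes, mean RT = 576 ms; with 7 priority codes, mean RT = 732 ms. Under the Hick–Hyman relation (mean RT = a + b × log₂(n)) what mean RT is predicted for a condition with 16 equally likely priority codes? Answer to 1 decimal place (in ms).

962.4 ms

With log₂ n on the abscissa the relation is linear; from the two conditions:
  b = (732 − 576) / (log₂ 7 − log₂ 4) = 156 / (2.8074 − 2) = 193.224 ms/bit
  a = 576 − 193.224 × 2 = 189.553 ms
Then RT(16) = 189.553 + 193.224 × log₂ 16 = 189.553 + 193.224 × 4 ≈ 962.447 ms.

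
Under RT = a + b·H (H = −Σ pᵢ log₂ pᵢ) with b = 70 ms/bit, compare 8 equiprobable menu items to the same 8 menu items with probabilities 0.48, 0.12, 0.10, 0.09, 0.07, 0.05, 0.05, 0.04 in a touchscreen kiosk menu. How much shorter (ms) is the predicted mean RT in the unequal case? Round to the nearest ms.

42 ms

Equiprobable entropy H₀ = log₂ 8 = 3.0000 bits.
Skewed entropy H = −Σ pᵢ log₂ pᵢ = 2.4067 bits.
ΔRT = b·(H₀ − H) = 70 × 0.5933 = 41.53 ms.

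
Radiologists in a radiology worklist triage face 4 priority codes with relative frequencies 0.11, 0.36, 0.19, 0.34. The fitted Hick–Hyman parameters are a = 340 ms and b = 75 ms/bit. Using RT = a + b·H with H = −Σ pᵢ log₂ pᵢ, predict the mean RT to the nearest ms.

480 ms

H = 0.11·log₂(1/0.11) + 0.36·log₂(1/0.36) + 0.19·log₂(1/0.19) + 0.34·log₂(1/0.34) = 1.8653 bits.
RT = 340 + 75 × 1.8653 = 479.90 ms.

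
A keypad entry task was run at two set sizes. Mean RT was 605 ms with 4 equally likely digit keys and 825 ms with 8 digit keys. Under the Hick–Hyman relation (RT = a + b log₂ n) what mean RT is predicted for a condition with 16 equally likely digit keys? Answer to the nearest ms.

1045 ms

With log₂ n on the abscissa the relation is linear; from the two conditions:
  b = (825 − 605) / (log₂ 8 − log₂ 4) = 220 / (3 − 2) = 220 ms/bit
  a = 605 − 220 × 2 = 165 ms
Then RT(16) = 165 + 220 × log₂ 16 = 165 + 220 × 4 ≈ 1045.000 ms.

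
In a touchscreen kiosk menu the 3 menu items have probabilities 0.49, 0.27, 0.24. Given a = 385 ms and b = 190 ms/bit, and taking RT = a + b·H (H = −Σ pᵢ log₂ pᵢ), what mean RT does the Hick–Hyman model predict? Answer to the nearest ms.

Entropy contributions −pᵢ log₂ pᵢ: 0.5043, 0.5100, 0.4941; sum H = 1.5084 bits.
RT = a + bH = 385 + 190·1.5084 = 671.60 ms.

672 ms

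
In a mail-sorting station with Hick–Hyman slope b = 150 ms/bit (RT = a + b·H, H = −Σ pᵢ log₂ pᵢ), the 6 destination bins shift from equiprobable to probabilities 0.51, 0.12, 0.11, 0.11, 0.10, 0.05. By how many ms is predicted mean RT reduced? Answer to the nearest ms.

Equiprobable entropy H₀ = log₂ 6 = 2.5850 bits.
Skewed entropy H = −Σ pᵢ log₂ pᵢ = 2.1114 bits.
ΔRT = b·(H₀ − H) = 150 × 0.4736 = 71.04 ms.

71 ms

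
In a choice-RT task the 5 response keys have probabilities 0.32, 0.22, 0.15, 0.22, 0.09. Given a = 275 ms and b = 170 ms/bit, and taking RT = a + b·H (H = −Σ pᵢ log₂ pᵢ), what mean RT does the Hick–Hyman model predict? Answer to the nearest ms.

Entropy contributions −pᵢ log₂ pᵢ: 0.5260, 0.4806, 0.4105, 0.4806, 0.3127; sum H = 2.2104 bits.
RT = a + bH = 275 + 170·2.2104 = 650.76 ms.

651 ms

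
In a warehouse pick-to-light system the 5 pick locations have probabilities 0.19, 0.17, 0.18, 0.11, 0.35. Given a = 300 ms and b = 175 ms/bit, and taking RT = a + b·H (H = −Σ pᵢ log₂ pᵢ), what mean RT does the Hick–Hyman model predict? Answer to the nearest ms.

688 ms

Entropy contributions −pᵢ log₂ pᵢ: 0.4552, 0.4346, 0.4453, 0.3503, 0.5301; sum H = 2.2155 bits.
RT = a + bH = 300 + 175·2.2155 = 687.71 ms.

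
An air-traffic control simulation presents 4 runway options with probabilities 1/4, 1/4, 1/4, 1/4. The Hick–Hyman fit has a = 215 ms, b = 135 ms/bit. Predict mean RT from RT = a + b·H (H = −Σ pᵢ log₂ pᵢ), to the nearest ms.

Each term −pᵢ log₂ pᵢ: 0.25·2 + 0.25·2 + 0.25·2 + 0.25·2; summed, H = 2.000 bits.
Mean RT = a + bH = 215 + 135·2.000 = 485.00 ms.

485 ms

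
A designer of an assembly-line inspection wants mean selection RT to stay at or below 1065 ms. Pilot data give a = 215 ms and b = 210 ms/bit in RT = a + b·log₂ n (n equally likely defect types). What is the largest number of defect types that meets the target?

Information budget: (1065 − 215)/210 = 4.0476 bits, so n ≤ 2^4.0476 = 16.537 → at most 16.

16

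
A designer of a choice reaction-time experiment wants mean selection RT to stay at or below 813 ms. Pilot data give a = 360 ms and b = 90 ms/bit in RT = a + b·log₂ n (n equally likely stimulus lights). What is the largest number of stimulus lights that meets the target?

32

Information budget: (813 − 360)/90 = 5.0333 bits, so n ≤ 2^5.0333 = 32.748 → at most 32.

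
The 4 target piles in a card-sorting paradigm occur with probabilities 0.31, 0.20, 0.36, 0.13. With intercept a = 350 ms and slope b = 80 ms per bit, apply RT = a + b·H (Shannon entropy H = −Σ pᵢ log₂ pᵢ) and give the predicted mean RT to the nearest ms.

502 ms

H = 0.31·log₂(1/0.31) + 0.20·log₂(1/0.20) + 0.36·log₂(1/0.36) + 0.13·log₂(1/0.13) = 1.9014 bits.
RT = 350 + 80 × 1.9014 = 502.12 ms.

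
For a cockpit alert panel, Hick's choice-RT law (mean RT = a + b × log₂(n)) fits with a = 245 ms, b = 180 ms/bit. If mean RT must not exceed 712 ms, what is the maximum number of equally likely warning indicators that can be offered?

Set 245 + 180·log₂ n ≤ 712 → log₂ n ≤ (712 − 245)/180 = 2.5944.
So n ≤ 2^2.5944 = 6.040; the largest integer n is 6.

6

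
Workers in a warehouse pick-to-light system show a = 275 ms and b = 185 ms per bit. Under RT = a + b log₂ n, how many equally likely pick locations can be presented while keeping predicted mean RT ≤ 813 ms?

185·log₂ n ≤ 813 − 275 = 538, giving log₂ n ≤ 2.9081 and n ≤ 7.506. The largest whole number is 7.

7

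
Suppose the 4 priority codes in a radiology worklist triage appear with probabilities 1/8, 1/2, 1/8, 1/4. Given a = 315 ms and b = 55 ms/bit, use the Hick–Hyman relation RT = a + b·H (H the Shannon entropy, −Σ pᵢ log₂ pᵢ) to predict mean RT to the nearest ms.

411 ms

Each term −pᵢ log₂ pᵢ: 0.125·3 + 0.5·1 + 0.125·3 + 0.25·2; summed, H = 1.750 bits.
Mean RT = a + bH = 315 + 55·1.750 = 411.25 ms.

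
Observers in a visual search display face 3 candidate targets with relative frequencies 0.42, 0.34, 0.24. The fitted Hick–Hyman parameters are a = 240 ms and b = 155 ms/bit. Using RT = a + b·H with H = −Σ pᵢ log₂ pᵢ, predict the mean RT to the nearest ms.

480 ms

H = 0.42·log₂(1/0.42) + 0.34·log₂(1/0.34) + 0.24·log₂(1/0.24) = 1.5490 bits.
RT = 240 + 155 × 1.5490 = 480.09 ms.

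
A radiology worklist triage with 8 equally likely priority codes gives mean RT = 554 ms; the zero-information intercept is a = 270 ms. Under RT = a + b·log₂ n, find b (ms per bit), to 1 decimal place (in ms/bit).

log₂(8) = 3 bits.
b = (RT − a)/log₂ n = (554 − 270) / 3 = 94.667 ms/bit.

94.7 ms/bit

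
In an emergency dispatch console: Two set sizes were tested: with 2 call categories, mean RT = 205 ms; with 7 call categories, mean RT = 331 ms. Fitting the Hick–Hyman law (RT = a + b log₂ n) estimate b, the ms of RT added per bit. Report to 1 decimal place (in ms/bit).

The slope on a log₂ axis is (331 − 205) / (2.8074 − 1) = 69.715 ms/bit.

69.7 ms/bit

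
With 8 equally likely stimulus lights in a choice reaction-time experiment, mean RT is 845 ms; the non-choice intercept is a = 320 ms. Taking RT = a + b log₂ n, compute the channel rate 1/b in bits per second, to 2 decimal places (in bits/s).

5.71 bits/s

b = (845 − 320)/log₂ 8 = 525/3 = 175.000 ms per bit = 0.17500 s/bit; the reciprocal is 5.714 bits/s.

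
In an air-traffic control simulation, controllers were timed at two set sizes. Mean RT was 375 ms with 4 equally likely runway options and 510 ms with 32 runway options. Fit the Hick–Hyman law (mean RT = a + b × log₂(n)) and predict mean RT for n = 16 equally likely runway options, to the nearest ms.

Solve the two-equation system in a and b:
  b = (510 − 375) / (log₂ 32 − log₂ 4) = 135 / (5 − 2) = 45 ms/bit
  a = 375 − 45 × 2 = 285 ms
Then RT(16) = 285 + 45 × log₂ 16 = 285 + 45 × 4 ≈ 465.000 ms.

465 ms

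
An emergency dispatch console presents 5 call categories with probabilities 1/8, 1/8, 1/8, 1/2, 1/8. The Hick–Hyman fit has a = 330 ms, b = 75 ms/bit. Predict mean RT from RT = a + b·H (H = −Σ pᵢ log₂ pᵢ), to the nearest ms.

480 ms

Each term −pᵢ log₂ pᵢ: 0.125·3 + 0.125·3 + 0.125·3 + 0.5·1 + 0.125·3; summed, H = 2.000 bits.
Mean RT = a + bH = 330 + 75·2.000 = 480.00 ms.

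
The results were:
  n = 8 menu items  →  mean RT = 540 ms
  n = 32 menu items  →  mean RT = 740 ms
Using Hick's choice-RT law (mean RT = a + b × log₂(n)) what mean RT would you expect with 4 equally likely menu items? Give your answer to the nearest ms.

440 ms

With log₂ n on the abscissa the relation is linear; from the two conditions:
  b = (740 − 540) / (log₂ 32 − log₂ 8) = 200 / (5 − 3) = 100 ms/bit
  a = 540 − 100 × 3 = 240 ms
Then RT(4) = 240 + 100 × log₂ 4 = 240 + 100 × 2 ≈ 440.000 ms.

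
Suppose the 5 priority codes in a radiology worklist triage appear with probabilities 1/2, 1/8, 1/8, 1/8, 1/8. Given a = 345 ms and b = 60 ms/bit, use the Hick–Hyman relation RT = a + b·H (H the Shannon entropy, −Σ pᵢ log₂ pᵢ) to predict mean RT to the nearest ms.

H = −Σ pᵢ log₂ pᵢ = 0.5·1 + 0.125·3 + 0.125·3 + 0.125·3 + 0.125·3 = 2.000 bits.
RT = 345 + 60 × 2.000 = 465.00 ms.

465 ms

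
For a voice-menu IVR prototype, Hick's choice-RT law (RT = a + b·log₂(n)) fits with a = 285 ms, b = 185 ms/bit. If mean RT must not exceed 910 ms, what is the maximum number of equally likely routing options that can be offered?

10

185·log₂ n ≤ 910 − 285 = 625, giving log₂ n ≤ 3.3784 and n ≤ 10.399. The largest whole number is 10.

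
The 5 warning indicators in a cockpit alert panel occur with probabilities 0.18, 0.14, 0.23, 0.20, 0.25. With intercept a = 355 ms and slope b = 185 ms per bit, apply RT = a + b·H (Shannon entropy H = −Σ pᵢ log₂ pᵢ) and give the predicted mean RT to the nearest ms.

779 ms

H = 0.18·log₂(1/0.18) + 0.14·log₂(1/0.14) + 0.23·log₂(1/0.23) + 0.20·log₂(1/0.20) + 0.25·log₂(1/0.25) = 2.2945 bits.
RT = 355 + 185 × 2.2945 = 779.48 ms.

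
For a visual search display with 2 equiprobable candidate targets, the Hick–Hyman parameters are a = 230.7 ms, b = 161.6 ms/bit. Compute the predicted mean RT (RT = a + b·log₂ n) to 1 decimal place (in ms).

392.3 ms

log₂(2) = 1 bits, so RT = 230.7 + 161.6 × 1 ≈ 392.300 ms.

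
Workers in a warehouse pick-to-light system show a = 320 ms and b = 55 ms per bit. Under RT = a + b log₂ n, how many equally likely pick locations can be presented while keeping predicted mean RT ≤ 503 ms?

10

Set 320 + 55·log₂ n ≤ 503 → log₂ n ≤ (503 − 320)/55 = 3.3273.
So n ≤ 2^3.3273 = 10.037; the largest integer n is 10.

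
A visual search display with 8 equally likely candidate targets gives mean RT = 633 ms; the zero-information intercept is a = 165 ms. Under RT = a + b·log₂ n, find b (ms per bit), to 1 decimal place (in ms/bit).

log₂(8) = 3 bits.
b = (RT − a)/log₂ n = (633 − 165) / 3 = 156.000 ms/bit.

156.0 ms/bit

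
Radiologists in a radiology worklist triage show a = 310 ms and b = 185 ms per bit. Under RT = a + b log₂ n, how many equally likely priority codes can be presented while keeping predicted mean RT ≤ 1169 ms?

185·log₂ n ≤ 1169 − 310 = 859, giving log₂ n ≤ 4.6432 and n ≤ 24.989. The largest whole number is 24.

24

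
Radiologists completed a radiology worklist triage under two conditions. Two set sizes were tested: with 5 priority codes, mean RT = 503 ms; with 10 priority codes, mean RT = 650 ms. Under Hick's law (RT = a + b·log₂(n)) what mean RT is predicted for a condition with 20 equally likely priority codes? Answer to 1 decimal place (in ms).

797.0 ms

Solve the two-equation system in a and b:
  b = (650 − 503) / (log₂ 10 − log₂ 5) = 147 / (3.3219 − 2.3219) = 147.000 ms/bit
  a = 503 − 147.000 × 2.3219 = 161.677 ms
Then RT(20) = 161.677 + 147.000 × log₂ 20 = 161.677 + 147.000 × 4.3219 ≈ 797.000 ms.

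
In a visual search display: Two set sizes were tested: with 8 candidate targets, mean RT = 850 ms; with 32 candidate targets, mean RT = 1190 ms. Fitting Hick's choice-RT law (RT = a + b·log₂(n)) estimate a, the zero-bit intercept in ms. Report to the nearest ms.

340 ms

b = (RT₂ − RT₁)/(log₂ n₂ − log₂ n₁) = (1190 − 850)/(5 − 3) = 170 ms/bit.
Intercept: a = 850 − 170·log₂(8) = 340.000 ms.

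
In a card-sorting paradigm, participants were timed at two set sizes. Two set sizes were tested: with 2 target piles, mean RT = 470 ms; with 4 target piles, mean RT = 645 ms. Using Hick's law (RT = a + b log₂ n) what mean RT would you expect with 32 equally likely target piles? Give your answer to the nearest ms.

Solve the two-equation system in a and b:
  b = (645 − 470) / (log₂ 4 − log₂ 2) = 175 / (2 − 1) = 175 ms/bit
  a = 470 − 175 × 1 = 295 ms
Then RT(32) = 295 + 175 × log₂ 32 = 295 + 175 × 5 ≈ 1170.000 ms.

1170 ms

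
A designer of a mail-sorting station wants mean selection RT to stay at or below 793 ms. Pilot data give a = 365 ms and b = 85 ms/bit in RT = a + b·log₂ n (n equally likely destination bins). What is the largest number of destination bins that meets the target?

85·log₂ n ≤ 793 − 365 = 428, giving log₂ n ≤ 5.0353 and n ≤ 32.793. The largest whole number is 32.

32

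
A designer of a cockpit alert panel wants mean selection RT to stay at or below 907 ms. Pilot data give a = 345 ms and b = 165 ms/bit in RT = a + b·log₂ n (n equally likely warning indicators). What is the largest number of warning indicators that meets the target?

10

Set 345 + 165·log₂ n ≤ 907 → log₂ n ≤ (907 − 345)/165 = 3.4061.
So n ≤ 2^3.4061 = 10.601; the largest integer n is 10.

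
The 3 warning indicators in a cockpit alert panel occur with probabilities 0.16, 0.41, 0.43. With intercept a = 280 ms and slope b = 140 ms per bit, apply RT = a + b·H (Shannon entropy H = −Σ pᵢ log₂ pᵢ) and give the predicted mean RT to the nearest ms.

Entropy contributions −pᵢ log₂ pᵢ: 0.4230, 0.5274, 0.5236; sum H = 1.4740 bits.
RT = a + bH = 280 + 140·1.4740 = 486.36 ms.

486 ms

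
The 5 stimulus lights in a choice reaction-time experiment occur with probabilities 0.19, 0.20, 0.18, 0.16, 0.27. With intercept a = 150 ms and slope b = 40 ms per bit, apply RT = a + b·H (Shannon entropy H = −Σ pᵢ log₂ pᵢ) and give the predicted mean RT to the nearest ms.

242 ms

Entropy contributions −pᵢ log₂ pᵢ: 0.4552, 0.4644, 0.4453, 0.4230, 0.5100; sum H = 2.2980 bits.
RT = a + bH = 150 + 40·2.2980 = 241.92 ms.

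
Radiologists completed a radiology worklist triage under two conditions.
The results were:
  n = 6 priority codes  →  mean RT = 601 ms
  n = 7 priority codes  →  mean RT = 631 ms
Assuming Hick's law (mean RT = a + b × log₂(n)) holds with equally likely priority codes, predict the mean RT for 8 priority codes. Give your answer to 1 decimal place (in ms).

With log₂ n on the abscissa the relation is linear; from the two conditions:
  b = (631 − 601) / (log₂ 7 − log₂ 6) = 30 / (2.8074 − 2.5850) = 134.897 ms/bit
  a = 601 − 134.897 × 2.5850 = 252.297 ms
Then RT(8) = 252.297 + 134.897 × log₂ 8 = 252.297 + 134.897 × 3 ≈ 656.987 ms.

657.0 ms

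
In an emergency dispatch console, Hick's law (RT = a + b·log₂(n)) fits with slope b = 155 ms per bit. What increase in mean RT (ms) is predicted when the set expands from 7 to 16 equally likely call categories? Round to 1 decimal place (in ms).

184.9 ms

The intercept a cancels: ΔRT = b·(log₂ n₂ − log₂ n₁) = b·log₂(n₂/n₁).
log₂(16) − log₂(7) = 4 − 2.8074 = 1.1926.
ΔRT = 155 × 1.1926 = 184.860 ms.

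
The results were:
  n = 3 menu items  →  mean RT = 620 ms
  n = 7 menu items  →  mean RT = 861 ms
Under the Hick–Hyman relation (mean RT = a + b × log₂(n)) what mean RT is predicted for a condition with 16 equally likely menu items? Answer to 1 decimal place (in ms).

With log₂ n on the abscissa the relation is linear; from the two conditions:
  b = (861 − 620) / (log₂ 7 − log₂ 3) = 241 / (2.8074 − 1.5850) = 197.154 ms/bit
  a = 620 − 197.154 × 1.5850 = 307.518 ms
Then RT(16) = 307.518 + 197.154 × log₂ 16 = 307.518 + 197.154 × 4 ≈ 1096.135 ms.

1096.1 ms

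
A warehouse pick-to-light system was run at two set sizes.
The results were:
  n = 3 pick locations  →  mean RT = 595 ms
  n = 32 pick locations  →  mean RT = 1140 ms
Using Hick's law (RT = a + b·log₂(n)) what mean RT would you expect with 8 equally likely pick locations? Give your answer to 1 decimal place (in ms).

Solve the two-equation system in a and b:
  b = (1140 − 595) / (log₂ 32 − log₂ 3) = 545 / (5 − 1.5850) = 159.588 ms/bit
  a = 595 − 159.588 × 1.5850 = 342.059 ms
Then RT(8) = 342.059 + 159.588 × log₂ 8 = 342.059 + 159.588 × 3 ≈ 820.823 ms.

820.8 ms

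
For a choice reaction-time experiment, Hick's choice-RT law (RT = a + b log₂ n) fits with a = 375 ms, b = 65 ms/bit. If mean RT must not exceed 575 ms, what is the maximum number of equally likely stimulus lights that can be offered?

65·log₂ n ≤ 575 − 375 = 200, giving log₂ n ≤ 3.0769 and n ≤ 8.438. The largest whole number is 8.

8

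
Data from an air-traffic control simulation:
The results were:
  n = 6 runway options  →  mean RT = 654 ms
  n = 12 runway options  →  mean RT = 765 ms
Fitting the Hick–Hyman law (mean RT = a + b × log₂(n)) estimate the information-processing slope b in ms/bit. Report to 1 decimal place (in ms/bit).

111.0 ms/bit

Slope: b = (765 − 654) / (log₂ 12 − log₂ 6) = 111/1.0000 = 111.000 ms/bit.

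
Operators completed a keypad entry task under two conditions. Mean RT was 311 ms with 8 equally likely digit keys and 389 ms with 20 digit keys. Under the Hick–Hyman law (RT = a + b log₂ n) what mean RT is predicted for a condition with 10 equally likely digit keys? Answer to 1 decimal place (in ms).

330.0 ms

Fit slope and intercept:
  b = (389 − 311) / (log₂ 20 − log₂ 8) = 78 / (4.3219 − 3) = 59.005 ms/bit
  a = 311 − 59.005 × 3 = 133.986 ms
Then RT(10) = 133.986 + 59.005 × log₂ 10 = 133.986 + 59.005 × 3.3219 ≈ 329.995 ms.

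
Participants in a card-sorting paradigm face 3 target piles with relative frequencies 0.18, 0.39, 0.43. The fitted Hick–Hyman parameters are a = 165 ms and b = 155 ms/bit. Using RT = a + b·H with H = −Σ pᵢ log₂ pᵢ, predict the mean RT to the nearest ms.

397 ms

H = 0.18·log₂(1/0.18) + 0.39·log₂(1/0.39) + 0.43·log₂(1/0.43) = 1.4987 bits.
RT = 165 + 155 × 1.4987 = 397.29 ms.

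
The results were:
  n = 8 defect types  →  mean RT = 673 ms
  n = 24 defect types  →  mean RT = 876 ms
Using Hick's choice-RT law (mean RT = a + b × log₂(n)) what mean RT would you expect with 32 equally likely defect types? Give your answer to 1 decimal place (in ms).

Solve the two-equation system in a and b:
  b = (876 − 673) / (log₂ 24 − log₂ 8) = 203 / (4.5850 − 3) = 128.079 ms/bit
  a = 673 − 128.079 × 3 = 288.764 ms
Then RT(32) = 288.764 + 128.079 × log₂ 32 = 288.764 + 128.079 × 5 ≈ 929.157 ms.

929.2 ms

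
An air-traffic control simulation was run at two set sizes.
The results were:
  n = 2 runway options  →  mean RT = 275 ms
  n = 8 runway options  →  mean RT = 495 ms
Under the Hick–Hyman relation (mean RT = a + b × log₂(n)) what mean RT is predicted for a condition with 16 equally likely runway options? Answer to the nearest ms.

605 ms

With log₂ n on the abscissa the relation is linear; from the two conditions:
  b = (495 − 275) / (log₂ 8 − log₂ 2) = 220 / (3 − 1) = 110 ms/bit
  a = 275 − 110 × 1 = 165 ms
Then RT(16) = 165 + 110 × log₂ 16 = 165 + 110 × 4 ≈ 605.000 ms.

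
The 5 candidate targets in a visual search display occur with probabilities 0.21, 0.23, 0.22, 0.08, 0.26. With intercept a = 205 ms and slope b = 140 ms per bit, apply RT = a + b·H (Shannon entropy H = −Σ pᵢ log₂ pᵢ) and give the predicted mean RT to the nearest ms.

H = 0.21·log₂(1/0.21) + 0.23·log₂(1/0.23) + 0.22·log₂(1/0.22) + 0.08·log₂(1/0.08) + 0.26·log₂(1/0.26) = 2.2379 bits.
RT = 205 + 140 × 2.2379 = 518.30 ms.

518 ms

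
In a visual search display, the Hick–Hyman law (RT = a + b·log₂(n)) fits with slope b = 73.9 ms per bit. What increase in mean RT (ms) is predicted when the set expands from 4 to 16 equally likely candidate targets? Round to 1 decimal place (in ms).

147.8 ms

Only the slope matters, since a is common to both: ΔRT = b·log₂(n₂/n₁).
log₂(16) − log₂(4) = log₂(16/4) = log₂(4) = 2.
ΔRT = 73.9 × 2.0000 = 147.800 ms.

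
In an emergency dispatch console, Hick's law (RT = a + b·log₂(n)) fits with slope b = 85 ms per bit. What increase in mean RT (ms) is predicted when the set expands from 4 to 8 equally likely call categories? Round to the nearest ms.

85 ms

ΔRT = (a + b log₂ n₂) − (a + b log₂ n₁) = b·(log₂ n₂ − log₂ n₁).
log₂(8) − log₂(4) = log₂(8/4) = log₂(2) = 1.
ΔRT = 85 × 1.0000 = 85.000 ms.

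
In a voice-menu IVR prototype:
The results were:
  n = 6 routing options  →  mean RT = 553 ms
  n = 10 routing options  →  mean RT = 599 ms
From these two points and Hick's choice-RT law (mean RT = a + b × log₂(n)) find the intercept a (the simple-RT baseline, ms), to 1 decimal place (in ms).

The slope on a log₂ axis is (599 − 553) / (3.3219 − 2.5850) = 62.418 ms/bit.
a = RT₁ − b·log₂ n₁ = 553 − 62.418 × 2.5850 = 391.652 ms.

391.7 ms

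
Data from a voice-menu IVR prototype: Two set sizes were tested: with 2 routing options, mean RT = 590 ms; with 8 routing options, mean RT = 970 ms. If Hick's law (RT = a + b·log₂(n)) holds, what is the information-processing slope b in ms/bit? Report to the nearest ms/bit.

Slope: b = (970 − 590) / (log₂ 8 − log₂ 2) = 380/2.0000 = 190 ms/bit.

190 ms/bit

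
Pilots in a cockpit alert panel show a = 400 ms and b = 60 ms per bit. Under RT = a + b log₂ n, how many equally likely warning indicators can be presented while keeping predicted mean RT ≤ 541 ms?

5

Set 400 + 60·log₂ n ≤ 541 → log₂ n ≤ (541 − 400)/60 = 2.3500.
So n ≤ 2^2.3500 = 5.098; the largest integer n is 5.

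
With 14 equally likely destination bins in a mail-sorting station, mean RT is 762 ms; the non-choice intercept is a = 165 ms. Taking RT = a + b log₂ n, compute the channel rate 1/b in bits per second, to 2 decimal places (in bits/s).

6.38 bits/s

b = (762 − 165)/log₂ 14 = 597/3.8074 = 156.802 ms per bit = 0.15680 s/bit; the reciprocal is 6.377 bits/s.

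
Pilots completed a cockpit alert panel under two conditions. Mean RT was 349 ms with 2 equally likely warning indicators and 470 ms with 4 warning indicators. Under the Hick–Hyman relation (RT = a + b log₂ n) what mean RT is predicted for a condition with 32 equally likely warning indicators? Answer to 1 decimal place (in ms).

With log₂ n on the abscissa the relation is linear; from the two conditions:
  b = (470 − 349) / (log₂ 4 − log₂ 2) = 121 / (2 − 1) = 121.000 ms/bit
  a = 349 − 121.000 × 1 = 228.000 ms
Then RT(32) = 228.000 + 121.000 × log₂ 32 = 228.000 + 121.000 × 5 ≈ 833.000 ms.

833.0 ms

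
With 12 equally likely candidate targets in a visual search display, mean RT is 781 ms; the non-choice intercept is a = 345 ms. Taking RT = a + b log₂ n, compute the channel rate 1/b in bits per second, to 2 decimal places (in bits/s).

8.22 bits/s

Choice component = 781 − 345 = 436 ms over log₂(12) = 3.5850 bits.
b = 436 / 3.5850 = 121.619 ms/bit, so 1/b = 8.222 bits/s.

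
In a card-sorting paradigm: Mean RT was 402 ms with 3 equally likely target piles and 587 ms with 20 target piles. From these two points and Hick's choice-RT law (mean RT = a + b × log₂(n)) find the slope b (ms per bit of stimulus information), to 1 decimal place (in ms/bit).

67.6 ms/bit

The slope on a log₂ axis is (587 − 402) / (4.3219 − 1.5850) = 67.593 ms/bit.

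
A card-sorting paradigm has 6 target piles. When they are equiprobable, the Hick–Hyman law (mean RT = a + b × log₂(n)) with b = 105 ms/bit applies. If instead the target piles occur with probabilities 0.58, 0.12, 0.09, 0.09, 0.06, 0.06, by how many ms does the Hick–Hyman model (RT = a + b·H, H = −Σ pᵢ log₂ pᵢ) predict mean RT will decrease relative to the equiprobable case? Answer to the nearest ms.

The RT saving is b·ΔH. Equiprobable H₀ = log₂(6) = 2.5850 bits; with the given probabilities H = 1.9352 bits.
b·(H₀ − H) = 105 × (2.5850 − 1.9352) = 68.22 ms.

68 ms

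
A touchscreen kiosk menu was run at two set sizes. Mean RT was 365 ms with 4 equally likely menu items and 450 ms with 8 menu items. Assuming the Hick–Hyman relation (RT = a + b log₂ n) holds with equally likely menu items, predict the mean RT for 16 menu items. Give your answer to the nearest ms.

535 ms

RT is linear in log₂ n, so two points fix the line:
  b = (450 − 365) / (log₂ 8 − log₂ 4) = 85 / (3 − 2) = 85 ms/bit
  a = 365 − 85 × 2 = 195 ms
Then RT(16) = 195 + 85 × log₂ 16 = 195 + 85 × 4 ≈ 535.000 ms.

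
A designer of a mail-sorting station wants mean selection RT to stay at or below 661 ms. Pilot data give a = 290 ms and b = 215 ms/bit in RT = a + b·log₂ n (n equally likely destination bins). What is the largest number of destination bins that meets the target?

Set 290 + 215·log₂ n ≤ 661 → log₂ n ≤ (661 − 290)/215 = 1.7256.
So n ≤ 2^1.7256 = 3.307; the largest integer n is 3.

3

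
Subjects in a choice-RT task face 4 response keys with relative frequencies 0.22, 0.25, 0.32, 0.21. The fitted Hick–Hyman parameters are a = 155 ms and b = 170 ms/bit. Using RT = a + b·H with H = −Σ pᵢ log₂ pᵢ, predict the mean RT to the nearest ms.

Entropy contributions −pᵢ log₂ pᵢ: 0.4806, 0.5000, 0.5260, 0.4728; sum H = 1.9794 bits.
RT = a + bH = 155 + 170·1.9794 = 491.50 ms.

492 ms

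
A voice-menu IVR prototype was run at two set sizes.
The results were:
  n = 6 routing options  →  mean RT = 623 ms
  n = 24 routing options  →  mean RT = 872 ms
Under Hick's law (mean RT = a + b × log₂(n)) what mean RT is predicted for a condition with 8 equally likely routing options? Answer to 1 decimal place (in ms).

674.7 ms

Solve the two-equation system in a and b:
  b = (872 − 623) / (log₂ 24 − log₂ 6) = 249 / (4.5850 − 2.5850) = 124.500 ms/bit
  a = 623 − 124.500 × 2.5850 = 301.172 ms
Then RT(8) = 301.172 + 124.500 × log₂ 8 = 301.172 + 124.500 × 3 ≈ 674.672 ms.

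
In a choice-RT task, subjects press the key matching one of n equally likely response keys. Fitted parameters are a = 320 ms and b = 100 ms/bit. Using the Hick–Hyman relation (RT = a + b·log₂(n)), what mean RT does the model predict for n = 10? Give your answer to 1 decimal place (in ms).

652.2 ms

log₂(10) = 3.3219 bits, so RT = 320 + 100 × 3.3219 ≈ 652.193 ms.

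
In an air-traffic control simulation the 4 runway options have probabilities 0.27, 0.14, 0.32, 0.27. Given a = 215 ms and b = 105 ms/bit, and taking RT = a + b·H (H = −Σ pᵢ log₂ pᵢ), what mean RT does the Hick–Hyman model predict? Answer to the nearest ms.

H = 0.27·log₂(1/0.27) + 0.14·log₂(1/0.14) + 0.32·log₂(1/0.32) + 0.27·log₂(1/0.27) = 1.9432 bits.
RT = 215 + 105 × 1.9432 = 419.03 ms.

419 ms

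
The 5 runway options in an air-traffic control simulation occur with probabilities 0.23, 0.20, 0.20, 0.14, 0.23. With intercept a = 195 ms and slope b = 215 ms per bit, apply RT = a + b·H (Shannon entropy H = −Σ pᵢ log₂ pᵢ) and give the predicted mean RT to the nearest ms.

Entropy contributions −pᵢ log₂ pᵢ: 0.4877, 0.4644, 0.4644, 0.3971, 0.4877; sum H = 2.3012 bits.
RT = a + bH = 195 + 215·2.3012 = 689.76 ms.

690 ms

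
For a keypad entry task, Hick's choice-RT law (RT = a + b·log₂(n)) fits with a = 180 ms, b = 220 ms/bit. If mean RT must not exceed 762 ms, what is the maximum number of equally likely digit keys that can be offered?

6

Information budget: (762 − 180)/220 = 2.6455 bits, so n ≤ 2^2.6455 = 6.257 → at most 6.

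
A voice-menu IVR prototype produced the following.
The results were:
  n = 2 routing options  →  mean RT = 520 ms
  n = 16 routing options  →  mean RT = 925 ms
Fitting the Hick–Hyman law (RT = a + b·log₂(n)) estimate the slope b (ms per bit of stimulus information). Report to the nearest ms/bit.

135 ms/bit

b = (RT₂ − RT₁)/(log₂ n₂ − log₂ n₁) = (925 − 520)/(4 − 1) = 135 ms/bit.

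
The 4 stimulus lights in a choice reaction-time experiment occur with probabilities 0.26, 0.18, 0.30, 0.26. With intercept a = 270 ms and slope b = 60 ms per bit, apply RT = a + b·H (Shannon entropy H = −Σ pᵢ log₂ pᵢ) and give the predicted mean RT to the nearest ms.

H = 0.26·log₂(1/0.26) + 0.18·log₂(1/0.18) + 0.30·log₂(1/0.30) + 0.26·log₂(1/0.26) = 1.9770 bits.
RT = 270 + 60 × 1.9770 = 388.62 ms.

389 ms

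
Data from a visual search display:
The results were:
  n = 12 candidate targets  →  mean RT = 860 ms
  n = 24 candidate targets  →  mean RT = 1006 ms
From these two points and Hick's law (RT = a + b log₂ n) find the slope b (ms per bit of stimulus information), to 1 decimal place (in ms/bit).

b = (RT₂ − RT₁)/(log₂ n₂ − log₂ n₁) = (1006 − 860)/(4.5850 − 3.5850) = 146.000 ms/bit.

146.0 ms/bit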